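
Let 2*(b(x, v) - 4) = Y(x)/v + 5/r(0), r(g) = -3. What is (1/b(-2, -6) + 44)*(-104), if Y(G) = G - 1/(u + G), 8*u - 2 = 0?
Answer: -105976/23 ≈ -4607.6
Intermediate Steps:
u = ¼ (u = ¼ + (⅛)*0 = ¼ + 0 = ¼ ≈ 0.25000)
Y(G) = G - 1/(¼ + G)
b(x, v) = 19/6 + (-4 + x + 4*x²)/(2*v*(1 + 4*x)) (b(x, v) = 4 + (((-4 + x + 4*x²)/(1 + 4*x))/v + 5/(-3))/2 = 4 + ((-4 + x + 4*x²)/(v*(1 + 4*x)) + 5*(-⅓))/2 = 4 + ((-4 + x + 4*x²)/(v*(1 + 4*x)) - 5/3)/2 = 4 + (-5/3 + (-4 + x + 4*x²)/(v*(1 + 4*x)))/2 = 4 + (-⅚ + (-4 + x + 4*x²)/(2*v*(1 + 4*x))) = 19/6 + (-4 + x + 4*x²)/(2*v*(1 + 4*x)))
(1/b(-2, -6) + 44)*(-104) = (1/((⅙)*(-12 + 3*(-2) + 12*(-2)² + 19*(-6)*(1 + 4*(-2)))/(-6*(1 + 4*(-2)))) + 44)*(-104) = (1/((⅙)*(-⅙)*(-12 - 6 + 12*4 + 19*(-6)*(1 - 8))/(1 - 8)) + 44)*(-104) = (1/((⅙)*(-⅙)*(-12 - 6 + 48 + 19*(-6)*(-7))/(-7)) + 44)*(-104) = (1/((⅙)*(-⅙)*(-⅐)*(-12 - 6 + 48 + 798)) + 44)*(-104) = (1/((⅙)*(-⅙)*(-⅐)*828) + 44)*(-104) = (1/(23/7) + 44)*(-104) = (7/23 + 44)*(-104) = (1019/23)*(-104) = -105976/23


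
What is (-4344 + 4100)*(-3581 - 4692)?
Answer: 2018612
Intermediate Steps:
(-4344 + 4100)*(-3581 - 4692) = -244*(-8273) = 2018612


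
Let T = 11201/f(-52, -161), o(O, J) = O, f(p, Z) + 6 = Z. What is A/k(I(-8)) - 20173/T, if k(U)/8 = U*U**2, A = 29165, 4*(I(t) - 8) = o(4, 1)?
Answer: 19974049477/65324232 ≈ 305.77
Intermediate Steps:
f(p, Z) = -6 + Z
I(t) = 9 (I(t) = 8 + (1/4)*4 = 8 + 1 = 9)
k(U) = 8*U**3 (k(U) = 8*(U*U**2) = 8*U**3)
T = -11201/167 (T = 11201/(-6 - 161) = 11201/(-167) = 11201*(-1/167) = -11201/167 ≈ -67.072)
A/k(I(-8)) - 20173/T = 29165/((8*9**3)) - 20173/(-11201/167) = 29165/((8*729)) - 20173*(-167/11201) = 29165/5832 + 3368891/11201 = 19974049477/65324232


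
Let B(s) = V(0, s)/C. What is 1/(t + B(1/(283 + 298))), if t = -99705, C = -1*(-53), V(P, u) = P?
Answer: -1/99705 ≈ -1.0030e-5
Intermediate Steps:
C = 53
B(s) = 0 (B(s) = 0/53 = 0*(1/53) = 0)
1/(t + B(1/(283 + 298))) = 1/(-99705 + 0) = 1/(-99705) = -1/99705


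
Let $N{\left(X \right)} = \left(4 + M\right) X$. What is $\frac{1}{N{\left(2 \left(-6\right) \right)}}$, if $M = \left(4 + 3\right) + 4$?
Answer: $- \frac{1}{180} \approx -0.0055556$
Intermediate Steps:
$M = 11$ ($M = 7 + 4 = 11$)
$N{\left(X \right)} = 15 X$ ($N{\left(X \right)} = \left(4 + 11\right) X = 15 X$)
$\frac{1}{N{\left(2 \left(-6\right) \right)}} = \frac{1}{15 \cdot 2 \left(-6\right)} = \frac{1}{15 \left(-12\right)} = \frac{1}{-180} = - \frac{1}{180}$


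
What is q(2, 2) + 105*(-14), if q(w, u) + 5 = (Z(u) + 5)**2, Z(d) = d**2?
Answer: -1394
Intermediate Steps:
q(w, u) = -5 + (5 + u**2)**2 (q(w, u) = -5 + (u**2 + 5)**2 = -5 + (5 + u**2)**2)
q(2, 2) + 105*(-14) = (-5 + (5 + 2**2)**2) + 105*(-14) = (-5 + (5 + 4)**2) - 1470 = (-5 + 9**2) - 1470 = (-5 + 81) - 1470 = 76 - 1470 = -1394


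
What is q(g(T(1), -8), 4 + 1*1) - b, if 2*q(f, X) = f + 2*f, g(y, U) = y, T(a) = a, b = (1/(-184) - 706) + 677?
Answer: 5613/184 ≈ 30.505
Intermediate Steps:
b = -5337/184 (b = (-1/184 - 706) + 677 = -129905/184 + 677 = -5337/184 ≈ -29.005)
q(f, X) = 3*f/2 (q(f, X) = (f + 2*f)/2 = (3*f)/2 = 3*f/2)
q(g(T(1), -8), 4 + 1*1) - b = (3/2)*1 - 1*(-5337/184) = 3/2 + 5337/184 = 5613/184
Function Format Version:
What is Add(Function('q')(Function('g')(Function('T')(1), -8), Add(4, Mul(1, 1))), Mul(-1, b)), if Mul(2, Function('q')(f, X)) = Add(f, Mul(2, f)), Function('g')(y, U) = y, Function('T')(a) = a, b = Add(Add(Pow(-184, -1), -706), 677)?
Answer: Rational(5613, 184) ≈ 30.505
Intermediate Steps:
b = Rational(-5337, 184) (b = Add(Add(Rational(-1, 184), -706), 677) = Add(Rational(-129905, 184), 677) = Rational(-5337, 184) ≈ -29.005)
Function('q')(f, X) = Mul(Rational(3, 2), f) (Function('q')(f, X) = Mul(Rational(1, 2), Add(f, Mul(2, f))) = Mul(Rational(1, 2), Mul(3, f)) = Mul(Rational(3, 2), f))
Add(Function('q')(Function('g')(Function('T')(1), -8), Add(4, Mul(1, 1))), Mul(-1, b)) = Add(Mul(Rational(3, 2), 1), Mul(-1, Rational(-5337, 184))) = Add(Rational(3, 2), Rational(5337, 184)) = Rational(5613, 184)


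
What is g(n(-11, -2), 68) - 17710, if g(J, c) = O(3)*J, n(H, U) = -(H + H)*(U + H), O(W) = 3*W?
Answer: -20284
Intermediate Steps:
n(H, U) = -2*H*(H + U)
g(J, c) = 9*J (g(J, c) = (3*3)*J = 9*J)
g(n(-11, -2), 68) - 17710 = 9*(-2*(-11)*(-11 - 2)) - 17710 = 9*(-2*(-11)*(-13)) - 17710 = 9*(-286) - 17710 = -2574 - 17710 = -20284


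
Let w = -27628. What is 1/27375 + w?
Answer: -756316499/27375 ≈ -27628.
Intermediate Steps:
1/27375 + w = 1/27375 - 27628 = -756316499/27375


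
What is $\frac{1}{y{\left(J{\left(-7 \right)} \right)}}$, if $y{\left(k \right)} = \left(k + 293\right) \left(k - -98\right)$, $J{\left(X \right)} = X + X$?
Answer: $\frac{1}{23436} \approx 4.2669 \cdot 10^{-5}$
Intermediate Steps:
$J{\left(X \right)} = 2 X$
$y{\left(k \right)} = \left(98 + k\right) \left(293 + k\right)$ ($y{\left(k \right)} = \left(293 + k\right) \left(k + \left(-1 + 99\right)\right) = \left(293 + k\right) \left(k + 98\right) = \left(293 + k\right) \left(98 + k\right) = \left(98 + k\right) \left(293 + k\right)$)
$\frac{1}{y{\left(J{\left(-7 \right)} \right)}} = \frac{1}{28714 + \left(2 \left(-7\right)\right)^{2} + 391 \cdot 2 \left(-7\right)} = \frac{1}{28714 + \left(-14\right)^{2} + 391 \left(-14\right)} = \frac{1}{28714 + 196 - 5474} = \frac{1}{23436}$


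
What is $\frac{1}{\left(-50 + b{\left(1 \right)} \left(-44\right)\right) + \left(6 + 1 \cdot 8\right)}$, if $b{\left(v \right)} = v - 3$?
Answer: $\frac{1}{52} \approx 0.019231$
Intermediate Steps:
$b{\left(v \right)} = -3 + v$
$\frac{1}{\left(-50 + b{\left(1 \right)} \left(-44\right)\right) + \left(6 + 1 \cdot 8\right)} = \frac{1}{\left(-50 + \left(-3 + 1\right) \left(-44\right)\right) + \left(6 + 1 \cdot 8\right)} = \frac{1}{\left(-50 - -88\right) + \left(6 + 8\right)} = \frac{1}{\left(-50 + 88\right) + 14} = \frac{1}{38 + 14} = \frac{1}{52}$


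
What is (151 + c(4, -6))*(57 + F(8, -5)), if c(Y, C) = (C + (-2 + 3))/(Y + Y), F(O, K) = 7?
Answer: 9624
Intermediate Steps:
c(Y, C) = (1 + C)/(2*Y) (c(Y, C) = (C + 1)/((2*Y)) = (1 + C)*(1/(2*Y)) = (1 + C)/(2*Y))
(151 + c(4, -6))*(57 + F(8, -5)) = (151 + (½)*(1 - 6)/4)*(57 + 7) = (151 + (½)*(¼)*(-5))*64 = (151 - 5/8)*64 = (1203/8)*64 = 9624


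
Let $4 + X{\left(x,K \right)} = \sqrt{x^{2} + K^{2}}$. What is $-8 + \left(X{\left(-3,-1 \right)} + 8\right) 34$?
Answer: $128 + 34 \sqrt{10} \approx 235.52$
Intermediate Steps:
$X{\left(x,K \right)} = -4 + \sqrt{K^{2} + x^{2}}$ ($X{\left(x,K \right)} = -4 + \sqrt{x^{2} + K^{2}} = -4 + \sqrt{K^{2} + x^{2}}$)
$-8 + \left(X{\left(-3,-1 \right)} + 8\right) 34 = -8 + \left(\left(-4 + \sqrt{\left(-1\right)^{2} + \left(-3\right)^{2}}\right) + 8\right) 34 = -8 + \left(\left(-4 + \sqrt{1 + 9}\right) + 8\right) 34 = -8 + \left(\left(-4 + \sqrt{10}\right) + 8\right) 34 = -8 + \left(4 + \sqrt{10}\right) 34 = -8 + \left(136 + 34 \sqrt{10}\right) = 128 + 34 \sqrt{10}$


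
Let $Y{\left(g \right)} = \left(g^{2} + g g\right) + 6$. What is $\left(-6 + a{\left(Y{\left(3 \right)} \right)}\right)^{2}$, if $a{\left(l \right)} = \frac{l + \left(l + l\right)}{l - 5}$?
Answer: $\frac{1764}{361} \approx 4.8864$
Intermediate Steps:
$Y{\left(g \right)} = 6 + 2 g^{2}$ ($Y{\left(g \right)} = \left(g^{2} + g^{2}\right) + 6 = 2 g^{2} + 6 = 6 + 2 g^{2}$)
$a{\left(l \right)} = \frac{3 l}{-5 + l}$ ($a{\left(l \right)} = \frac{l + 2 l}{-5 + l} = \frac{3 l}{-5 + l}$)
$\left(-6 + a{\left(Y{\left(3 \right)} \right)}\right)^{2} = \left(-6 + \frac{3 \left(6 + 2 \cdot 3^{2}\right)}{-5 + \left(6 + 2 \cdot 3^{2}\right)}\right)^{2} = \left(-6 + \frac{3 \left(6 + 2 \cdot 9\right)}{-5 + \left(6 + 2 \cdot 9\right)}\right)^{2} = \left(-6 + \frac{3 \left(6 + 18\right)}{-5 + \left(6 + 18\right)}\right)^{2} = \left(-6 + 3 \cdot 24 \frac{1}{-5 + 24}\right)^{2} = \left(-6 + 3 \cdot 24 \cdot \frac{1}{19}\right)^{2} = \left(-6 + \frac{72}{19}\right)^{2} = \left(- \frac{42}{19}\right)^{2} = \frac{1764}{361}$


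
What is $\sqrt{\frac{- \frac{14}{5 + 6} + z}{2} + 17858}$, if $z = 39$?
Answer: $\frac{3 \sqrt{961378}}{22} \approx 133.7$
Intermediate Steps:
$\sqrt{\frac{- \frac{14}{5 + 6} + z}{2} + 17858} = \sqrt{\frac{- \frac{14}{5 + 6} + 39}{2} + 17858} = \sqrt{\left(- \frac{14}{11} + 39\right) \frac{1}{2} + 17858} = \sqrt{\frac{415}{11} \cdot \frac{1}{2} + 17858} = \sqrt{\frac{415}{22} + 17858} = \sqrt{\frac{393291}{22}} = \frac{3 \sqrt{961378}}{22}$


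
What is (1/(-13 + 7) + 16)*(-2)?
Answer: -95/3 ≈ -31.667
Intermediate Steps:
(1/(-13 + 7) + 16)*(-2) = (1/(-6) + 16)*(-2) = (-1/6 + 16)*(-2) = (95/6)*(-2) = -95/3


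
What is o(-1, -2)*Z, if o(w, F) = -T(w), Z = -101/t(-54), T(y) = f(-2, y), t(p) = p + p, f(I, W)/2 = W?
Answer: 101/54 ≈ 1.8704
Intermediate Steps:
f(I, W) = 2*W
t(p) = 2*p
T(y) = 2*y
Z = 101/108 (Z = -101/(2*(-54)) = -101/(-108) = -101*(-1/108) = 101/108 ≈ 0.93519)
o(w, F) = -2*w
o(-1, -2)*Z = -2*(-1)*(101/108) = 2*(101/108) = 101/54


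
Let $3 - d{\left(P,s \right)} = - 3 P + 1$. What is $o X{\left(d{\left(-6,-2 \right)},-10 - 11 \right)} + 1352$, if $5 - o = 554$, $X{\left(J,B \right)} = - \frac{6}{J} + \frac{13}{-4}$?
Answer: $\frac{23443}{8} \approx 2930.4$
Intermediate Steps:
$d{\left(P,s \right)} = 2 + 3 P$ ($d{\left(P,s \right)} = 3 - \left(- 3 P + 1\right) = 3 - \left(1 - 3 P\right) = 3 + \left(-1 + 3 P\right) = 2 + 3 P$)
$X{\left(J,B \right)} = - \frac{13}{4} - \frac{6}{J}$ ($X{\left(J,B \right)} = - \frac{6}{J} + 13 \left(- \frac{1}{4}\right) = - \frac{6}{J} - \frac{13}{4} = - \frac{13}{4} - \frac{6}{J}$)
$o = -549$ ($o = 5 - 554 = -549$)
$o X{\left(d{\left(-6,-2 \right)},-10 - 11 \right)} + 1352 = - 549 \left(- \frac{13}{4} - \frac{6}{2 + 3 \left(-6\right)}\right) + 1352 = - 549 \left(- \frac{13}{4} - \frac{6}{2 - 18}\right) + 1352 = - 549 \left(- \frac{13}{4} - \frac{6}{-16}\right) + 1352 = - 549 \left(- \frac{13}{4} - - \frac{3}{8}\right) + 1352 = - 549 \left(- \frac{13}{4} + \frac{3}{8}\right) + 1352 = \left(-549\right) \left(- \frac{23}{8}\right) + 1352 = \frac{12627}{8} + 1352 = \frac{23443}{8}$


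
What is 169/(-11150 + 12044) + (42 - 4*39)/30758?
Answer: 2548093/13748826 ≈ 0.18533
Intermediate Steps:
169/(-11150 + 12044) + (42 - 4*39)/30758 = 169/894 + (42 - 156)*(1/30758) = 169*(1/894) - 114*1/30758 = 169/894 - 57/15379 = 2548093/13748826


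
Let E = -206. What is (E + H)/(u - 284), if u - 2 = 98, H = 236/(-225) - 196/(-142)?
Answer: 821389/734850 ≈ 1.1178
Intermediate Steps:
H = 5294/15975 (H = 236*(-1/225) - 196*(-1/142) = -236/225 + 98/71 = 5294/15975 ≈ 0.33139)
u = 100 (u = 2 + 98 = 100)
(E + H)/(u - 284) = (-206 + 5294/15975)/(100 - 284) = -3285556/15975/(-184) = -3285556/15975*(-1/184) = 821389/734850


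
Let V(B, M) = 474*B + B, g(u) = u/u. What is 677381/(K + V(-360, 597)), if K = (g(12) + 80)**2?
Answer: -677381/164439 ≈ -4.1193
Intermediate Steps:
g(u) = 1
K = 6561 (K = (1 + 80)**2 = 81**2 = 6561)
V(B, M) = 475*B
677381/(K + V(-360, 597)) = 677381/(6561 + 475*(-360)) = 677381/(6561 - 171000) = 677381/(-164439) = 677381*(-1/164439) = -677381/164439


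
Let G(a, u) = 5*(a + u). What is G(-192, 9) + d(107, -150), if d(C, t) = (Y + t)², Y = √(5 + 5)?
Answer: 21595 - 300*√10 ≈ 20646.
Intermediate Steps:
Y = √10 ≈ 3.1623
d(C, t) = (t + √10)² (d(C, t) = (√10 + t)² = (t + √10)²)
G(a, u) = 5*a + 5*u
G(-192, 9) + d(107, -150) = (5*(-192) + 5*9) + (-150 + √10)² = (-960 + 45) + (-150 + √10)² = -915 + (-150 + √10)²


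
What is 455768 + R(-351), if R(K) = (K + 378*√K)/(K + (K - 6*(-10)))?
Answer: 97534469/214 - 189*I*√39/107 ≈ 4.5577e+5 - 11.031*I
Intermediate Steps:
R(K) = (K + 378*√K)/(60 + 2*K) (R(K) = (K + 378*√K)/(K + (K + 60)) = (K + 378*√K)/(K + (60 + K)) = (K + 378*√K)/(60 + 2*K))
455768 + R(-351) = 455768 + (-351 + 378*√(-351))/(2*(30 - 351)) = 455768 + (½)*(-351 + 378*(3*I*√39))/(-321) = 455768 + (½)*(-1/321)*(-351 + 1134*I*√39) = 455768 + (117/214 - 189*I*√39/107) = 97534469/214 - 189*I*√39/107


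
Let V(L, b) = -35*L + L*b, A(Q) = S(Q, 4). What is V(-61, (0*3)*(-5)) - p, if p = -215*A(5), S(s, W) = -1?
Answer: 1920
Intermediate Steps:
A(Q) = -1
p = 215 (p = -215*(-1) = 215)
V(-61, (0*3)*(-5)) - p = -61*(-35 + (0*3)*(-5)) - 1*215 = -61*(-35 + 0*(-5)) - 215 = -61*(-35 + 0) - 215 = -61*(-35) - 215 = 2135 - 215 = 1920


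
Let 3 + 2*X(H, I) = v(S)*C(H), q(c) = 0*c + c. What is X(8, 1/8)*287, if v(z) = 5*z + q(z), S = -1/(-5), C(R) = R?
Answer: 9471/10 ≈ 947.10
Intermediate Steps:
S = ⅕ (S = -1*(-⅕) = ⅕ ≈ 0.20000)
q(c) = c (q(c) = 0 + c = c)
v(z) = 6*z (v(z) = 5*z + z = 6*z)
X(H, I) = -3/2 + 3*H/5 (X(H, I) = -3/2 + ((6*(⅕))*H)/2 = -3/2 + (6*H/5)/2 = -3/2 + 3*H/5)
X(8, 1/8)*287 = (-3/2 + (⅗)*8)*287 = (-3/2 + 24/5)*287 = (33/10)*287 = 9471/10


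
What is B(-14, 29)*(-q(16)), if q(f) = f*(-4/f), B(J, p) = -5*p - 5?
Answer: -600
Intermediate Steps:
B(J, p) = -5 - 5*p
q(f) = -4
B(-14, 29)*(-q(16)) = (-5 - 5*29)*(-1*(-4)) = (-5 - 145)*4 = -150*4 = -600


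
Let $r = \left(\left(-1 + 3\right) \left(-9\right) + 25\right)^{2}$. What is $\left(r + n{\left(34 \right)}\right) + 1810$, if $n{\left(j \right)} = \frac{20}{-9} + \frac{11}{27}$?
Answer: $\frac{50144}{27} \approx 1857.2$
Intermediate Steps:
$n{\left(j \right)} = - \frac{49}{27}$ ($n{\left(j \right)} = 20 \left(- \frac{1}{9}\right) + 11 \cdot \frac{1}{27} = - \frac{20}{9} + \frac{11}{27} = - \frac{49}{27}$)
$r = 49$ ($r = \left(2 \left(-9\right) + 25\right)^{2} = \left(-18 + 25\right)^{2} = 7^{2} = 49$)
$\left(r + n{\left(34 \right)}\right) + 1810 = \left(49 - \frac{49}{27}\right) + 1810 = \frac{1274}{27} + 1810 = \frac{50144}{27}$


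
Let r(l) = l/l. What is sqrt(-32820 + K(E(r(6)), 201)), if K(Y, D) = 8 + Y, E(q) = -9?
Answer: I*sqrt(32821) ≈ 181.17*I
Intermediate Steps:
r(l) = 1
sqrt(-32820 + K(E(r(6)), 201)) = sqrt(-32820 + (8 - 9)) = sqrt(-32820 - 1) = sqrt(-32821) = I*sqrt(32821)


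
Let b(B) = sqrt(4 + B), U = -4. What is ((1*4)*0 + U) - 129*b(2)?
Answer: -4 - 129*sqrt(6) ≈ -319.98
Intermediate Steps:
((1*4)*0 + U) - 129*b(2) = ((1*4)*0 - 4) - 129*sqrt(4 + 2) = (4*0 - 4) - 129*sqrt(6) = (0 - 4) - 129*sqrt(6) = -4 - 129*sqrt(6)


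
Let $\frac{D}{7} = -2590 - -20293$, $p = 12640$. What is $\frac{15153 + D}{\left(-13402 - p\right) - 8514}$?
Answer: $- \frac{69537}{17278} \approx -4.0246$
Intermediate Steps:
$D = 123921$ ($D = 7 \left(-2590 - -20293\right) = 7 \left(-2590 + 20293\right) = 7 \cdot 17703 = 123921$)
$\frac{15153 + D}{\left(-13402 - p\right) - 8514} = \frac{15153 + 123921}{\left(-13402 - 12640\right) - 8514} = \frac{139074}{\left(-13402 - 12640\right) - 8514} = \frac{139074}{-26042 - 8514} = \frac{139074}{-34556} = 139074 \left(- \frac{1}{34556}\right) = - \frac{69537}{17278}$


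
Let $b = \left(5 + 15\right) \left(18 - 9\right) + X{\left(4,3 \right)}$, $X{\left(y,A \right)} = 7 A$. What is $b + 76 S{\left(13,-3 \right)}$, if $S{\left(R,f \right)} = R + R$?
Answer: $2177$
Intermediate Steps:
$S{\left(R,f \right)} = 2 R$
$b = 201$ ($b = \left(5 + 15\right) \left(18 - 9\right) + 7 \cdot 3 = 20 \cdot 9 + 21 = 180 + 21 = 201$)
$b + 76 S{\left(13,-3 \right)} = 201 + 76 \cdot 2 \cdot 13 = 201 + 76 \cdot 26 = 201 + 1976 = 2177$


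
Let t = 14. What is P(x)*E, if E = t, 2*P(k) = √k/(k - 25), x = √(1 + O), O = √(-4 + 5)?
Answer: -25*2^(¼)/89 - 2^(¾)/89 ≈ -0.35294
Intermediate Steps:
O = 1 (O = √1 = 1)
x = √2 (x = √(1 + 1) = √2 ≈ 1.4142)
P(k) = √k/(2*(-25 + k)) (P(k) = (√k/(k - 25))/2 = (√k/(-25 + k))/2 = √k/(2*(-25 + k)))
E = 14
P(x)*E = (√(√2)/(2*(-25 + √2)))*14 = (2^(¼)/(2*(-25 + √2)))*14 = 7*2^(¼)/(-25 + √2)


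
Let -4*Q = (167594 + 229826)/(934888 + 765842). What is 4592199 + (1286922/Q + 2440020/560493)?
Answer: -64735016725498033/3712518801 ≈ -1.7437e+7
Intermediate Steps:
Q = -19871/340146 (Q = -(167594 + 229826)/(4*(934888 + 765842)) = -99355/1700730 = -¼*39742/170073 = -19871/340146 ≈ -0.058419)
4592199 + (1286922/Q + 2440020/560493) = 4592199 + (1286922/(-19871/340146) + 2440020/560493) = 4592199 + (1286922*(-340146/19871) + 2440020*(1/560493)) = 4592199 + (-437741370612/19871 + 813340/186831) = 4592199 - 81783641850931432/3712518801 = -64735016725498033/3712518801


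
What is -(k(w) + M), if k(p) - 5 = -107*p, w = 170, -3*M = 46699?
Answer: 101254/3 ≈ 33751.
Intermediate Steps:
M = -46699/3 (M = -⅓*46699 = -46699/3 ≈ -15566.)
k(p) = 5 - 107*p
-(k(w) + M) = -((5 - 107*170) - 46699/3) = -((5 - 18190) - 46699/3) = -(-18185 - 46699/3) = -1*(-101254/3) = 101254/3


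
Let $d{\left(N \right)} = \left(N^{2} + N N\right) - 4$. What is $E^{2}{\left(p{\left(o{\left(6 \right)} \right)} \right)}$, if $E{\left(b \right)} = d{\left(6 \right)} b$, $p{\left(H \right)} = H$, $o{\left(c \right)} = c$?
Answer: $166464$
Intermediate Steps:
$d{\left(N \right)} = -4 + 2 N^{2}$ ($d{\left(N \right)} = \left(N^{2} + N^{2}\right) - 4 = 2 N^{2} - 4 = -4 + 2 N^{2}$)
$E{\left(b \right)} = 68 b$ ($E{\left(b \right)} = \left(-4 + 2 \cdot 6^{2}\right) b = \left(-4 + 2 \cdot 36\right) b = \left(-4 + 72\right) b = 68 b$)
$E^{2}{\left(p{\left(o{\left(6 \right)} \right)} \right)} = \left(68 \cdot 6\right)^{2} = 408^{2} = 166464$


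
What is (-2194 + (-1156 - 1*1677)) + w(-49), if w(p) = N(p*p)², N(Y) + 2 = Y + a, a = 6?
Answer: 5778998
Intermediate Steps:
N(Y) = 4 + Y (N(Y) = -2 + (Y + 6) = -2 + (6 + Y) = 4 + Y)
w(p) = (4 + p²)² (w(p) = (4 + p*p)² = (4 + p²)²)
(-2194 + (-1156 - 1*1677)) + w(-49) = (-2194 + (-1156 - 1*1677)) + (4 + (-49)²)² = (-2194 + (-1156 - 1677)) + (4 + 2401)² = (-2194 - 2833) + 2405² = -5027 + 5784025 = 5778998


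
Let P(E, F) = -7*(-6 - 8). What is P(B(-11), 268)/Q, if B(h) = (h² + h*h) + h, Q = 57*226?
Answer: 49/6441 ≈ 0.0076075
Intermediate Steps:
Q = 12882
B(h) = h + 2*h² (B(h) = (h² + h²) + h = 2*h² + h = h + 2*h²)
P(E, F) = 98 (P(E, F) = -7*(-14) = 98)
P(B(-11), 268)/Q = 98/12882 = 98*(1/12882) = 49/6441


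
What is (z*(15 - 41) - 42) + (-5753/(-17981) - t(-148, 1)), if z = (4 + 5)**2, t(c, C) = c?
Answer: -35956247/17981 ≈ -1999.7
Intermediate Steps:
z = 81 (z = 9**2 = 81)
(z*(15 - 41) - 42) + (-5753/(-17981) - t(-148, 1)) = (81*(15 - 41) - 42) + (-5753/(-17981) - 1*(-148)) = (81*(-26) - 42) + (-5753*(-1/17981) + 148) = (-2106 - 42) + (5753/17981 + 148) = -2148 + 2666941/17981 = -35956247/17981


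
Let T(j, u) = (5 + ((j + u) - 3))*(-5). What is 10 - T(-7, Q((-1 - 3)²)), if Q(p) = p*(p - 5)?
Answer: 865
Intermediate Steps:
Q(p) = p*(-5 + p)
T(j, u) = -10 - 5*j - 5*u (T(j, u) = (5 + (-3 + j + u))*(-5) = (2 + j + u)*(-5) = -10 - 5*j - 5*u)
10 - T(-7, Q((-1 - 3)²)) = 10 - (-10 - 5*(-7) - 5*(-1 - 3)²*(-5 + (-1 - 3)²)) = 10 - (-10 + 35 - 5*(-4)²*(-5 + (-4)²)) = 10 - (-10 + 35 - 80*(-5 + 16)) = 10 - (-10 + 35 - 80*11) = 10 - (-10 + 35 - 5*176) = 10 - (-10 + 35 - 880) = 10 - 1*(-855) = 10 + 855 = 865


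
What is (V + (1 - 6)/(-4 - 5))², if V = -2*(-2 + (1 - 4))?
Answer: 9025/81 ≈ 111.42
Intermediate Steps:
V = 10 (V = -2*(-2 - 3) = -2*(-5) = 10)
(V + (1 - 6)/(-4 - 5))² = (10 + (1 - 6)/(-4 - 5))² = (10 - 5/(-9))² = (10 - 5*(-⅑))² = (10 + 5/9)² = (95/9)² = 9025/81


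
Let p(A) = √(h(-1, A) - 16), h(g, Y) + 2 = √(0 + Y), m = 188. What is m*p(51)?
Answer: 188*√(-18 + √51) ≈ 619.5*I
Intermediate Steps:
h(g, Y) = -2 + √Y (h(g, Y) = -2 + √(0 + Y) = -2 + √Y)
p(A) = √(-18 + √A) (p(A) = √((-2 + √A) - 16) = √(-18 + √A))
m*p(51) = 188*√(-18 + √51)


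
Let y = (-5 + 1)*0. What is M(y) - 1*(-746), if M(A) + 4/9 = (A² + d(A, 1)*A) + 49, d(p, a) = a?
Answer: 7151/9 ≈ 794.56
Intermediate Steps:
y = 0 (y = -4*0 = 0)
M(A) = 437/9 + A + A² (M(A) = -4/9 + ((A² + 1*A) + 49) = -4/9 + ((A² + A) + 49) = -4/9 + ((A + A²) + 49) = -4/9 + (49 + A + A²) = 437/9 + A + A²)
M(y) - 1*(-746) = (437/9 + 0 + 0²) - 1*(-746) = (437/9 + 0 + 0) + 746 = 437/9 + 746 = 7151/9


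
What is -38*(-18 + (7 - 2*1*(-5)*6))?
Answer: -1862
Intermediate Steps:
-38*(-18 + (7 - 2*1*(-5)*6)) = -38*(-18 + (7 - (-10)*6)) = -38*(-18 + (7 - 2*(-30))) = -38*(-18 + (7 + 60)) = -38*(-18 + 67) = -38*49 = -1862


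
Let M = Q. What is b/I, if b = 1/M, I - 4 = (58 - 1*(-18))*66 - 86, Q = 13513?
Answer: 1/66673142 ≈ 1.4999e-8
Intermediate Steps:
M = 13513
I = 4934 (I = 4 + ((58 - 1*(-18))*66 - 86) = 4 + ((58 + 18)*66 - 86) = 4 + (76*66 - 86) = 4 + (5016 - 86) = 4 + 4930 = 4934)
b = 1/13513 ≈ 7.4003e-5
b/I = (1/13513)/4934 = (1/13513)*(1/4934) = 1/66673142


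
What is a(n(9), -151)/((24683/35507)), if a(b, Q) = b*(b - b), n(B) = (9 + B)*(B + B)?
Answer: 0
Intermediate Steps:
n(B) = 2*B*(9 + B) (n(B) = (9 + B)*(2*B) = 2*B*(9 + B))
a(b, Q) = 0 (a(b, Q) = b*0 = 0)
a(n(9), -151)/((24683/35507)) = 0/((24683/35507)) = 0/((24683*(1/35507))) = 0/(24683/35507) = 0*(35507/24683) = 0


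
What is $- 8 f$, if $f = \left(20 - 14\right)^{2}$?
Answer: $-288$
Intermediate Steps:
$f = 36$ ($f = 6^{2} = 36$)
$- 8 f = \left(-8\right) 36 = -288$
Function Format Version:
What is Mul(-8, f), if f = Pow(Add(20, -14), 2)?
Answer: -288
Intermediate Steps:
f = 36 (f = Pow(6, 2) = 36)
Mul(-8, f) = Mul(-8, 36) = -288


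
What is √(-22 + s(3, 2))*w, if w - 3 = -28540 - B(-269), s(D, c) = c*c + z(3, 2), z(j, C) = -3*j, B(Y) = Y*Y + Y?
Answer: -301887*I*√3 ≈ -5.2288e+5*I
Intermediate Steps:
B(Y) = Y + Y² (B(Y) = Y² + Y = Y + Y²)
s(D, c) = -9 + c² (s(D, c) = c*c - 3*3 = c² - 9 = -9 + c²)
w = -100629 (w = 3 + (-28540 - (-269)*(1 - 269)) = 3 + (-28540 - (-269)*(-268)) = 3 + (-28540 - 1*72092) = 3 + (-28540 - 72092) = 3 - 100632 = -100629)
√(-22 + s(3, 2))*w = √(-22 + (-9 + 2²))*(-100629) = √(-22 + (-9 + 4))*(-100629) = √(-22 - 5)*(-100629) = √(-27)*(-100629) = (3*I*√3)*(-100629) = -301887*I*√3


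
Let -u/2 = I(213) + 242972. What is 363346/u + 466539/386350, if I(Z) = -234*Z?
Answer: 995665676/3730788775 ≈ 0.26688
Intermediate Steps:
u = -386260 (u = -2*(-234*213 + 242972) = -2*(-49842 + 242972) = -2*193130 = -386260)
363346/u + 466539/386350 = 363346/(-386260) + 466539/386350 = 363346*(-1/386260) + 466539*(1/386350) = -181673/193130 + 466539/386350 = 995665676/3730788775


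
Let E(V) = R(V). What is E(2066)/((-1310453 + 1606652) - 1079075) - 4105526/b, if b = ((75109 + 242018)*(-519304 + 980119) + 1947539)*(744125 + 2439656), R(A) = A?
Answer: -60078507739131324800/22765741368593512072429 ≈ -0.0026390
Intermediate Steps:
E(V) = V
b = 465274017721192364 (b = (317127*460815 + 1947539)*3183781 = (146136878505 + 1947539)*3183781 = 146138826044*3183781 = 465274017721192364)
E(2066)/((-1310453 + 1606652) - 1079075) - 4105526/b = 2066/((-1310453 + 1606652) - 1079075) - 4105526/465274017721192364 = 2066/(296199 - 1079075) - 4105526*1/465274017721192364 = 2066/(-782876) - 2052763/232637008860596182 = 2066*(-1/782876) - 2052763/232637008860596182 = -1033/391438 - 2052763/232637008860596182 = -60078507739131324800/22765741368593512072429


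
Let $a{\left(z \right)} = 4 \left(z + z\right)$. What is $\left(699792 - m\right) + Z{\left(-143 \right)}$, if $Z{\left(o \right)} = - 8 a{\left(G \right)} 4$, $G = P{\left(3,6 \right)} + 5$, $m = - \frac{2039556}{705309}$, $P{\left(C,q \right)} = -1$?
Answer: $\frac{164283132956}{235103} \approx 6.9877 \cdot 10^{5}$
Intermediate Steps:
$m = - \frac{679852}{235103}$ ($m = \left(-2039556\right) \frac{1}{705309} = - \frac{679852}{235103} \approx -2.8917$)
$G = 4$ ($G = -1 + 5 = 4$)
$a{\left(z \right)} = 8 z$ ($a{\left(z \right)} = 4 \cdot 2 z = 8 z$)
$Z{\left(o \right)} = -1024$ ($Z{\left(o \right)} = - 8 \cdot 8 \cdot 4 \cdot 4 = \left(-8\right) 32 \cdot 4 = \left(-256\right) 4 = -1024$)
$\left(699792 - m\right) + Z{\left(-143 \right)} = \left(699792 - - \frac{679852}{235103}\right) - 1024 = \left(699792 + \frac{679852}{235103}\right) - 1024 = \frac{164523878428}{235103} - 1024 = \frac{164283132956}{235103}$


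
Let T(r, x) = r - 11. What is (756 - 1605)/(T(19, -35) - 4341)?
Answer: 849/4333 ≈ 0.19594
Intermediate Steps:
T(r, x) = -11 + r
(756 - 1605)/(T(19, -35) - 4341) = (756 - 1605)/((-11 + 19) - 4341) = -849/(8 - 4341) = -849/(-4333) = -849*(-1/4333) = 849/4333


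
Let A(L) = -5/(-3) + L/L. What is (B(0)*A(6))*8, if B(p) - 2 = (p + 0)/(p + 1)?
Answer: 128/3 ≈ 42.667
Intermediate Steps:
A(L) = 8/3 (A(L) = -5*(-⅓) + 1 = 5/3 + 1 = 8/3)
B(p) = 2 + p/(1 + p) (B(p) = 2 + (p + 0)/(p + 1) = 2 + p/(1 + p))
(B(0)*A(6))*8 = (((2 + 3*0)/(1 + 0))*(8/3))*8 = (((2 + 0)/1)*(8/3))*8 = ((1*2)*(8/3))*8 = (2*(8/3))*8 = (16/3)*8 = 128/3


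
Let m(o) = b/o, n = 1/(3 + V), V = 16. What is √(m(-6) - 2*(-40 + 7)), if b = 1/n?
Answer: √2262/6 ≈ 7.9268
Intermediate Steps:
n = 1/19 (n = 1/(3 + 16) = 1/19 ≈ 0.052632)
b = 19 (b = 1/(1/19) = 19)
m(o) = 19/o
√(m(-6) - 2*(-40 + 7)) = √(19/(-6) - 2*(-40 + 7)) = √(19*(-⅙) - 2*(-33)) = √(-19/6 + 66) = √(377/6) = √2262/6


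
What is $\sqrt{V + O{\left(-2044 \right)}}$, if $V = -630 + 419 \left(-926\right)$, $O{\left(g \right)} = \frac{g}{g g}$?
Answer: $\frac{i \sqrt{405911550527}}{1022} \approx 623.4 i$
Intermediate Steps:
$O{\left(g \right)} = \frac{1}{g}$ ($O{\left(g \right)} = \frac{g}{g^{2}} = \frac{1}{g}$)
$V = -388624$ ($V = -630 - 387994 = -388624$)
$\sqrt{V + O{\left(-2044 \right)}} = \sqrt{-388624 + \frac{1}{-2044}} = \sqrt{-388624 - \frac{1}{2044}} = \sqrt{- \frac{794347457}{2044}} = \frac{i \sqrt{405911550527}}{1022}$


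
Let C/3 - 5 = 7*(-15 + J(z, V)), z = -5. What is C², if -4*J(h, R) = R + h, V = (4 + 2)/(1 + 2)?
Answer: 1292769/16 ≈ 80798.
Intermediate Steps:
V = 2 (V = 6/3 = 6*(⅓) = 2)
J(h, R) = -R/4 - h/4 (J(h, R) = -(R + h)/4 = -R/4 - h/4)
C = -1137/4 (C = 15 + 3*(7*(-15 + (-¼*2 - ¼*(-5)))) = 15 + 3*(7*(-15 + (-½ + 5/4))) = 15 + 3*(7*(-15 + ¾)) = 15 + 3*(7*(-57/4)) = 15 + 3*(-399/4) = 15 - 1197/4 = -1137/4 ≈ -284.25)
C² = (-1137/4)² = 1292769/16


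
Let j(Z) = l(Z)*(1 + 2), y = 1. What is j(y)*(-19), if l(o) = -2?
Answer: 114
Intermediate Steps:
j(Z) = -6 (j(Z) = -2*(1 + 2) = -2*3 = -6)
j(y)*(-19) = -6*(-19) = 114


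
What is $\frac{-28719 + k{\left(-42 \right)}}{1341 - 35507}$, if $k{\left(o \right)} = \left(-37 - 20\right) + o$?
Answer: $\frac{14409}{17083} \approx 0.84347$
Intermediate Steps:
$k{\left(o \right)} = -57 + o$ ($k{\left(o \right)} = \left(-37 - 20\right) + o = -57 + o$)
$\frac{-28719 + k{\left(-42 \right)}}{1341 - 35507} = \frac{-28719 - 99}{1341 - 35507} = \frac{-28719 - 99}{-34166} = \left(-28818\right) \left(- \frac{1}{34166}\right) = \frac{14409}{17083}$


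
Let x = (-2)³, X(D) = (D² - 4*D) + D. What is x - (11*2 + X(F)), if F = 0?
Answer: -30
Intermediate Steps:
X(D) = D² - 3*D
x = -8
x - (11*2 + X(F)) = -8 - (11*2 + 0*(-3 + 0)) = -8 - (22 + 0*(-3)) = -8 - (22 + 0) = -8 - 1*22 = -8 - 22 = -30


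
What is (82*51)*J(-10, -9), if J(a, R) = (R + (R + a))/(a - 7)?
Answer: 6888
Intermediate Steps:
J(a, R) = (a + 2*R)/(-7 + a)
(82*51)*J(-10, -9) = (82*51)*((-10 + 2*(-9))/(-7 - 10)) = 4182*((-10 - 18)/(-17)) = 4182*(-1/17*(-28)) = 4182*(28/17) = 6888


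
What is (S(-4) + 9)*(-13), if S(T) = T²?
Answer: -325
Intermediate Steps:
(S(-4) + 9)*(-13) = ((-4)² + 9)*(-13) = (16 + 9)*(-13) = 25*(-13) = -325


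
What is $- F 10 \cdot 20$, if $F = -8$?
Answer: $1600$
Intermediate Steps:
$- F 10 \cdot 20 = - \left(-8\right) 10 \cdot 20 = - \left(-8\right) 200 = \left(-1\right) \left(-1600\right) = 1600$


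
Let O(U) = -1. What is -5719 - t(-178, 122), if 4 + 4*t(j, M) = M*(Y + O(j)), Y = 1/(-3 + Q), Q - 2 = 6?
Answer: -28468/5 ≈ -5693.6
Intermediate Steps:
Q = 8 (Q = 2 + 6 = 8)
Y = 1/5 (Y = 1/(-3 + 8) = 1/5 ≈ 0.20000)
t(j, M) = -1 - M/5 (t(j, M) = -1 + (M*(1/5 - 1))/4 = -1 + (M*(-4/5))/4 = -1 + (-4*M/5)/4 = -1 - M/5)
-5719 - t(-178, 122) = -5719 - (-1 - 1/5*122) = -5719 - (-1 - 122/5) = -5719 - 1*(-127/5) = -5719 + 127/5 = -28468/5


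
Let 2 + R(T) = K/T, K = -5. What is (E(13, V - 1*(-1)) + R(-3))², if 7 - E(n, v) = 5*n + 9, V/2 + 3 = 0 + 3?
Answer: 40804/9 ≈ 4533.8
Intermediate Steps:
V = 0 (V = -6 + 2*(0 + 3) = -6 + 2*3 = -6 + 6 = 0)
R(T) = -2 - 5/T
E(n, v) = -2 - 5*n (E(n, v) = 7 - (5*n + 9) = 7 - (9 + 5*n) = 7 + (-9 - 5*n) = -2 - 5*n)
(E(13, V - 1*(-1)) + R(-3))² = ((-2 - 5*13) + (-2 - 5/(-3)))² = ((-2 - 65) + (-2 - 5*(-⅓)))² = (-67 + (-2 + 5/3))² = (-67 - ⅓)² = (-202/3)² = 40804/9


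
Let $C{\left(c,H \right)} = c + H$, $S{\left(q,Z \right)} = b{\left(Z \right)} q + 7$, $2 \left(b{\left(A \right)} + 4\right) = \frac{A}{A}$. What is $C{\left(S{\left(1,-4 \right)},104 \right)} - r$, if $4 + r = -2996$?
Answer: $\frac{6215}{2} \approx 3107.5$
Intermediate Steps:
$r = -3000$ ($r = -4 - 2996 = -3000$)
$b{\left(A \right)} = - \frac{7}{2}$ ($b{\left(A \right)} = -4 + \frac{A \frac{1}{A}}{2} = -4 + \frac{1}{2} \cdot 1 = -4 + \frac{1}{2} = - \frac{7}{2}$)
$S{\left(q,Z \right)} = 7 - \frac{7 q}{2}$ ($S{\left(q,Z \right)} = - \frac{7 q}{2} + 7 = 7 - \frac{7 q}{2}$)
$C{\left(c,H \right)} = H + c$
$C{\left(S{\left(1,-4 \right)},104 \right)} - r = \left(104 + \left(7 - \frac{7}{2}\right)\right) - -3000 = \left(104 + \left(7 - \frac{7}{2}\right)\right) + 3000 = \left(104 + \frac{7}{2}\right) + 3000 = \frac{215}{2} + 3000 = \frac{6215}{2}$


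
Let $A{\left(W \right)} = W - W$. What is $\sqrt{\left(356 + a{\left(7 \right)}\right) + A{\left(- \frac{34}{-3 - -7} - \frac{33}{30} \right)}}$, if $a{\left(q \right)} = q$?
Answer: $11 \sqrt{3} \approx 19.053$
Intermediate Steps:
$A{\left(W \right)} = 0$
$\sqrt{\left(356 + a{\left(7 \right)}\right) + A{\left(- \frac{34}{-3 - -7} - \frac{33}{30} \right)}} = \sqrt{\left(356 + 7\right) + 0} = \sqrt{363 + 0} = \sqrt{363} = 11 \sqrt{3}$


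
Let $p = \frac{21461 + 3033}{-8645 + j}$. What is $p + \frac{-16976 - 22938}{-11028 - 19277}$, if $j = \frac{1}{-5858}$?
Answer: $- \frac{2326997552206}{1534718265355} \approx -1.5162$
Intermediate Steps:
$j = - \frac{1}{5858} \approx -0.00017071$
$p = - \frac{143485852}{50642411}$ ($p = \frac{21461 + 3033}{-8645 - \frac{1}{5858}} = \frac{24494}{- \frac{50642411}{5858}} = 24494 \left(- \frac{5858}{50642411}\right) = - \frac{143485852}{50642411} \approx -2.8333$)
$p + \frac{-16976 - 22938}{-11028 - 19277} = - \frac{143485852}{50642411} + \frac{-16976 - 22938}{-11028 - 19277} = - \frac{143485852}{50642411} - \frac{39914}{-30305} = - \frac{143485852}{50642411} - - \frac{39914}{30305} = - \frac{143485852}{50642411} + \frac{39914}{30305} = - \frac{2326997552206}{1534718265355}$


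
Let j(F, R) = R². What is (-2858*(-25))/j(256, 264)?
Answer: 35725/34848 ≈ 1.0252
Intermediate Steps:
(-2858*(-25))/j(256, 264) = (-2858*(-25))/(264²) = 71450/69696 = 71450*(1/69696) = 35725/34848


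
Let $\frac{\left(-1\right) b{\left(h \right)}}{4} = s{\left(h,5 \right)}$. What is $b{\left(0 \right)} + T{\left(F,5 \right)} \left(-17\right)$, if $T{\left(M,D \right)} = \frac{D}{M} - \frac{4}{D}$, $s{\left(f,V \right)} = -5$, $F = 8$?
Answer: $\frac{919}{40} \approx 22.975$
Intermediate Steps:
$b{\left(h \right)} = 20$ ($b{\left(h \right)} = \left(-4\right) \left(-5\right) = 20$)
$T{\left(M,D \right)} = - \frac{4}{D} + \frac{D}{M}$
$b{\left(0 \right)} + T{\left(F,5 \right)} \left(-17\right) = 20 + \left(- \frac{4}{5} + \frac{5}{8}\right) \left(-17\right) = 20 - - \frac{119}{40} = 20 + \frac{119}{40} = \frac{919}{40}$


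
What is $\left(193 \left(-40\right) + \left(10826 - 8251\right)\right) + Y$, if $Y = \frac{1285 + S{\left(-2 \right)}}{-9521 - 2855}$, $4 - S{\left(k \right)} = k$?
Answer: $- \frac{63675811}{12376} \approx -5145.1$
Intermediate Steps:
$S{\left(k \right)} = 4 - k$
$Y = - \frac{1291}{12376}$ ($Y = \frac{1285 + \left(4 - -2\right)}{-9521 - 2855} = \frac{1285 + \left(4 + 2\right)}{-12376} = \left(1285 + 6\right) \left(- \frac{1}{12376}\right) = 1291 \left(- \frac{1}{12376}\right) = - \frac{1291}{12376} \approx -0.10431$)
$\left(193 \left(-40\right) + \left(10826 - 8251\right)\right) + Y = \left(193 \left(-40\right) + \left(10826 - 8251\right)\right) - \frac{1291}{12376} = \left(-7720 + \left(10826 - 8251\right)\right) - \frac{1291}{12376} = \left(-7720 + 2575\right) - \frac{1291}{12376} = -5145 - \frac{1291}{12376} = - \frac{63675811}{12376}$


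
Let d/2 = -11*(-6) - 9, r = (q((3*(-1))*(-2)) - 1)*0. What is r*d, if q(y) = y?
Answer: 0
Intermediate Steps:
r = 0 (r = ((3*(-1))*(-2) - 1)*0 = (-3*(-2) - 1)*0 = (6 - 1)*0 = 5*0 = 0)
d = 114 (d = 2*(-11*(-6) - 9) = 2*(66 - 9) = 2*57 = 114)
r*d = 0*114 = 0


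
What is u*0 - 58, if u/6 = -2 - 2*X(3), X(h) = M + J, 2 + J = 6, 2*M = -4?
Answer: -58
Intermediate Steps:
M = -2 (M = (½)*(-4) = -2)
J = 4 (J = -2 + 6 = 4)
X(h) = 2 (X(h) = -2 + 4 = 2)
u = -36 (u = 6*(-2 - 2*2) = 6*(-2 - 4) = 6*(-6) = -36)
u*0 - 58 = -36*0 - 58 = 0 - 58 = -58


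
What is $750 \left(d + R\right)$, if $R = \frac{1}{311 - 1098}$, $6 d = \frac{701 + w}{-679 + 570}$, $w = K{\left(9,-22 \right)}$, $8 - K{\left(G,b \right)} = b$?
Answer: $- \frac{71993875}{85783} \approx -839.26$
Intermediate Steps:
$K{\left(G,b \right)} = 8 - b$
$w = 30$ ($w = 8 - -22 = 8 + 22 = 30$)
$d = - \frac{731}{654}$ ($d = \frac{\left(701 + 30\right) \frac{1}{-679 + 570}}{6} = \frac{731 \frac{1}{-109}}{6} = \frac{731 \left(- \frac{1}{109}\right)}{6} = \frac{1}{6} \left(- \frac{731}{109}\right) = - \frac{731}{654} \approx -1.1177$)
$R = - \frac{1}{787}$ ($R = \frac{1}{-787} = - \frac{1}{787} \approx -0.0012706$)
$750 \left(d + R\right) = 750 \left(- \frac{731}{654} - \frac{1}{787}\right) = 750 \left(- \frac{575951}{514698}\right) = - \frac{71993875}{85783}$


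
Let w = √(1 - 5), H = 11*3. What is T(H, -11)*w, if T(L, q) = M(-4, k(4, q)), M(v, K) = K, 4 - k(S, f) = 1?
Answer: 6*I ≈ 6.0*I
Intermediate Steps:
H = 33
k(S, f) = 3 (k(S, f) = 4 - 1*1 = 4 - 1 = 3)
T(L, q) = 3
w = 2*I (w = √(-4) = 2*I ≈ 2.0*I)
T(H, -11)*w = 3*(2*I) = 6*I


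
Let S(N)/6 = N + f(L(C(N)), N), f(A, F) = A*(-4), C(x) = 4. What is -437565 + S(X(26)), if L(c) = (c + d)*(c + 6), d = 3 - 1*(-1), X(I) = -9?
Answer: -439539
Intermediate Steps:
d = 4 (d = 3 + 1 = 4)
L(c) = (4 + c)*(6 + c) (L(c) = (c + 4)*(c + 6) = (4 + c)*(6 + c))
f(A, F) = -4*A
S(N) = -1920 + 6*N (S(N) = 6*(N - 4*(24 + 4² + 10*4)) = 6*(N - 4*(24 + 16 + 40)) = 6*(N - 4*80) = 6*(N - 320) = 6*(-320 + N) = -1920 + 6*N)
-437565 + S(X(26)) = -437565 + (-1920 + 6*(-9)) = -437565 + (-1920 - 54) = -437565 - 1974 = -439539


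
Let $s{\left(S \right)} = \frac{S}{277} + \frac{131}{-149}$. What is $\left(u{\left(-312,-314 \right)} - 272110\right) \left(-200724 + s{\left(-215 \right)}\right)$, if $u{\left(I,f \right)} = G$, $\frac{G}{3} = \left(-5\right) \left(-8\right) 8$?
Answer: $\frac{2246355725450100}{41273} \approx 5.4427 \cdot 10^{10}$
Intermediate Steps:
$G = 960$ ($G = 3 \left(-5\right) \left(-8\right) 8 = 3 \cdot 40 \cdot 8 = 3 \cdot 320 = 960$)
$u{\left(I,f \right)} = 960$
$s{\left(S \right)} = - \frac{131}{149} + \frac{S}{277}$ ($s{\left(S \right)} = S \frac{1}{277} + 131 \left(- \frac{1}{149}\right) = \frac{S}{277} - \frac{131}{149} = - \frac{131}{149} + \frac{S}{277}$)
$\left(u{\left(-312,-314 \right)} - 272110\right) \left(-200724 + s{\left(-215 \right)}\right) = \left(960 - 272110\right) \left(-200724 + \left(- \frac{131}{149} + \frac{1}{277} \left(-215\right)\right)\right) = - 271150 \left(-200724 - \frac{68322}{41273}\right) = \left(-271150\right) \left(- \frac{8284549974}{41273}\right) = \frac{2246355725450100}{41273}$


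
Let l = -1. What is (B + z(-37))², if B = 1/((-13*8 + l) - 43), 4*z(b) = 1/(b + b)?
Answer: 9/87616 ≈ 0.00010272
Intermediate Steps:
z(b) = 1/(8*b) (z(b) = 1/(4*(b + b)) = 1/(4*((2*b))) = (1/(2*b))/4 = 1/(8*b))
B = -1/148 (B = 1/((-13*8 - 1) - 43) = 1/((-104 - 1) - 43) = 1/(-105 - 43) = 1/(-148) = -1/148 ≈ -0.0067568)
(B + z(-37))² = (-1/148 + (⅛)/(-37))² = (-1/148 + (⅛)*(-1/37))² = (-1/148 - 1/296)² = (-3/296)² = 9/87616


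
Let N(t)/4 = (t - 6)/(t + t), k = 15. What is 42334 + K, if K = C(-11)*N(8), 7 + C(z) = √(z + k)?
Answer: 84663/2 ≈ 42332.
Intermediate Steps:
N(t) = 2*(-6 + t)/t (N(t) = 4*((t - 6)/(t + t)) = 4*((-6 + t)/((2*t))) = 4*((-6 + t)*(1/(2*t))) = 4*((-6 + t)/(2*t)) = 2*(-6 + t)/t)
C(z) = -7 + √(15 + z) (C(z) = -7 + √(z + 15) = -7 + √(15 + z))
K = -5/2 (K = (-7 + √(15 - 11))*(2 - 12/8) = (-7 + √4)*(2 - 12*⅛) = (-7 + 2)*(2 - 3/2) = -5*½ = -5/2 ≈ -2.5000)
42334 + K = 42334 - 5/2 = 84663/2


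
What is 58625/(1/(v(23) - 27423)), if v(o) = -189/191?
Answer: -307076694750/191 ≈ -1.6077e+9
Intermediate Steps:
v(o) = -189/191 (v(o) = -189*1/191 = -189/191)
58625/(1/(v(23) - 27423)) = 58625/(1/(-189/191 - 27423)) = 58625/(1/(-5237982/191)) = 58625/(-191/5237982) = 58625*(-5237982/191) = -307076694750/191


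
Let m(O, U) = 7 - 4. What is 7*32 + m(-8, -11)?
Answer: 227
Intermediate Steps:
m(O, U) = 3
7*32 + m(-8, -11) = 7*32 + 3 = 224 + 3 = 227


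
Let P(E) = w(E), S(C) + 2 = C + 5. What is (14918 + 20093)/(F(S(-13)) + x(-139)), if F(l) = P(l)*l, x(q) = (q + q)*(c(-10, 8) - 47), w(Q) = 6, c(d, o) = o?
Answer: 35011/10782 ≈ 3.2472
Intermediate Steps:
S(C) = 3 + C (S(C) = -2 + (C + 5) = -2 + (5 + C) = 3 + C)
P(E) = 6
x(q) = -78*q (x(q) = (q + q)*(8 - 47) = (2*q)*(-39) = -78*q)
F(l) = 6*l
(14918 + 20093)/(F(S(-13)) + x(-139)) = (14918 + 20093)/(6*(3 - 13) - 78*(-139)) = 35011/(6*(-10) + 10842) = 35011/(-60 + 10842) = 35011/10782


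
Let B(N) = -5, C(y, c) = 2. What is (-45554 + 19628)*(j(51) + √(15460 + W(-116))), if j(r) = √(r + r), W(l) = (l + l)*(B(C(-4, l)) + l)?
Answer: -51852*√10883 - 25926*√102 ≈ -5.6711e+6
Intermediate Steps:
W(l) = 2*l*(-5 + l) (W(l) = (l + l)*(-5 + l) = (2*l)*(-5 + l) = 2*l*(-5 + l))
j(r) = √2*√r (j(r) = √(2*r) = √2*√r)
(-45554 + 19628)*(j(51) + √(15460 + W(-116))) = (-45554 + 19628)*(√2*√51 + √(15460 + 2*(-116)*(-5 - 116))) = -25926*(√102 + √(15460 + 2*(-116)*(-121))) = -25926*(√102 + √(15460 + 28072)) = -25926*(√102 + √43532) = -25926*(√102 + 2*√10883) = -51852*√10883 - 25926*√102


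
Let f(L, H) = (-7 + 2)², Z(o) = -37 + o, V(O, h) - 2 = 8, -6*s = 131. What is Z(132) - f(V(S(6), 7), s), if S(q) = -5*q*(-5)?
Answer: 70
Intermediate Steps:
S(q) = 25*q
s = -131/6 (s = -⅙*131 = -131/6 ≈ -21.833)
V(O, h) = 10 (V(O, h) = 2 + 8 = 10)
f(L, H) = 25 (f(L, H) = (-5)² = 25)
Z(132) - f(V(S(6), 7), s) = (-37 + 132) - 1*25 = 95 - 25 = 70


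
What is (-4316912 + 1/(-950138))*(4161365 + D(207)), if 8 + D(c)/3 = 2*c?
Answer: -17073509070136872631/950138 ≈ -1.7970e+13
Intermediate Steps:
D(c) = -24 + 6*c (D(c) = -24 + 3*(2*c) = -24 + 6*c)
(-4316912 + 1/(-950138))*(4161365 + D(207)) = (-4316912 + 1/(-950138))*(4161365 + (-24 + 6*207)) = (-4316912 - 1/950138)*(4161365 + (-24 + 1242)) = -4101662133857*(4161365 + 1218)/950138 = -4101662133857/950138*4162583 = -17073509070136872631/950138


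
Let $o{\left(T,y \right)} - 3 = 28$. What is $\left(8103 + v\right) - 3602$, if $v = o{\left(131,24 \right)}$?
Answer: $4532$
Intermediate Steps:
$o{\left(T,y \right)} = 31$ ($o{\left(T,y \right)} = 3 + 28 = 31$)
$v = 31$
$\left(8103 + v\right) - 3602 = \left(8103 + 31\right) - 3602 = 8134 - 3602 = 4532$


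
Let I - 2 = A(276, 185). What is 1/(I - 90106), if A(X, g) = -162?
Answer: -1/90266 ≈ -1.1078e-5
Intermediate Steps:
I = -160 (I = 2 - 162 = -160)
1/(I - 90106) = 1/(-160 - 90106) = 1/(-90266) = -1/90266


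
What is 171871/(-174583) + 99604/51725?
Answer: 8499137657/9030305675 ≈ 0.94118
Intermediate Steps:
171871/(-174583) + 99604/51725 = 171871*(-1/174583) + 99604*(1/51725) = -171871/174583 + 99604/51725 = 8499137657/9030305675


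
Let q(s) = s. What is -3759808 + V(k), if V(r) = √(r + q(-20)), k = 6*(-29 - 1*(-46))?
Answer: -3759808 + √82 ≈ -3.7598e+6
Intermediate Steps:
k = 102 (k = 6*(-29 + 46) = 6*17 = 102)
V(r) = √(-20 + r) (V(r) = √(r - 20) = √(-20 + r))
-3759808 + V(k) = -3759808 + √(-20 + 102) = -3759808 + √82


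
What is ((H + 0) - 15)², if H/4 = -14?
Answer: 5041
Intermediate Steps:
H = -56 (H = 4*(-14) = -56)
((H + 0) - 15)² = ((-56 + 0) - 15)² = (-56 - 15)² = (-71)² = 5041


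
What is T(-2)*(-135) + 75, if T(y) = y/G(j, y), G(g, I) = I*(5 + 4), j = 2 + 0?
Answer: 60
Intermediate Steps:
j = 2
G(g, I) = 9*I (G(g, I) = I*9 = 9*I)
T(y) = 1/9 (T(y) = y/((9*y)) = y*(1/(9*y)) = 1/9)
T(-2)*(-135) + 75 = (1/9)*(-135) + 75 = -15 + 75 = 60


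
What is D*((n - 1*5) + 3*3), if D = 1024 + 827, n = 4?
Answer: 14808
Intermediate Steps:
D = 1851
D*((n - 1*5) + 3*3) = 1851*((4 - 1*5) + 3*3) = 1851*((4 - 5) + 9) = 1851*(-1 + 9) = 1851*8 = 14808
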